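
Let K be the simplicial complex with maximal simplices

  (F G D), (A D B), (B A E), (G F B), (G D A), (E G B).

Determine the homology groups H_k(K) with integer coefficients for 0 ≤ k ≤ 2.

H_0 ≅ Z,  H_1 ≅ Z,  H_2 = 0.

Order the vertices as A < B < D < E < F < G. Listing each simplex with vertices in this order, K has dimension 2 with simplices:

  0-simplices (6): A, B, D, E, F, G
  1-simplices (12): AB, AD, AE, AG, BD, BE, BF, BG, DF, DG, EG, FG
  2-simplices (6): ABD, ABE, ADG, BEG, BFG, DFG

Hence C_0 ≅ Z^6, C_1 ≅ Z^12, C_2 ≅ Z^6.

The boundary map ∂_1: C_1 → C_0 sends each edge [p,q] (with p < q) to q − p.
The 6×12 boundary matrix has rank 5 and Smith normal form diag(1,1,1,1,1).

The boundary map ∂_2: C_2 → C_1 sends each 2-simplex [p,q,r] to [q,r] − [p,r] + [p,q]. For instance
  ∂BEG = EG − BG + BE,
  ∂ADG = DG − AG + AD.
The resulting 12×6 matrix has rank 6, and its Smith normal form has invariant factors (1,1,1,1,1,1).

Reading off H_k = ker ∂_k / im ∂_{k+1}:

  H_0: rank C_0 − rank ∂_1 = 6 − 5 = 1, and the invariant factors of ∂_1 are all 1, so H_0 ≅ Z.
  H_1: rank ker ∂_1 − rank ∂_2 = (12 − 5) − 6 = 1, and the invariant factors of ∂_2 are all 1, so H_1 ≅ Z.
  H_2: rank ker ∂_2 − rank ∂_3 = (6 − 6) − 0 = 0, and there is no ∂_3, so H_2 ≅ 0.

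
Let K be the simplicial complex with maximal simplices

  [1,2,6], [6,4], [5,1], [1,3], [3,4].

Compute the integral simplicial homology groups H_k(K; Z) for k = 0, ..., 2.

K has 6 vertices, 7 edges, 1 triangle.
rank ∂_0 = 0, rank ∂_1 = 5 ⇒ b_0 = 6 − 0 − 5 = 1; all invariant factors of ∂_1 are 1 so no torsion. So H_0 ≅ Z.
rank ∂_1 = 5, rank ∂_2 = 1 ⇒ b_1 = 7 − 5 − 1 = 1; all invariant factors of ∂_2 are 1 so no torsion. So H_1 ≅ Z.
rank ∂_2 = 1, rank ∂_3 = 0 ⇒ b_2 = 1 − 1 − 0 = 0. So H_2 ≅ 0.

H_0 = Z,  H_1 = Z,  H_2 = 0.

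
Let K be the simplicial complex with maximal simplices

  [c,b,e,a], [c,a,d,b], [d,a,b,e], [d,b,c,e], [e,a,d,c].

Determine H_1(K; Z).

Fix the vertex order a < b < c < d < e and write every simplex with vertices in increasing order. Then dim K = 3 and the simplices of K are:

  0-simplices (5): a, b, c, d, e
  1-simplices (10): ab, ac, ad, ae, bc, bd, be, cd, ce, de
  2-simplices (10): abc, abd, abe, acd, ace, ade, bcd, bce, bde, cde
  3-simplices (5): abcd, abce, abde, acde, bcde

giving chain groups C_0 ≅ Z^5, C_1 ≅ Z^10, C_2 ≅ Z^10, C_3 ≅ Z^5.

The boundary map ∂_1: C_1 → C_0 is given by ∂[p,q] = [q] − [p].
As a 5×10 matrix over Z this has rank 4, with invariant factors (1,1,1,1).

The boundary map ∂_2: C_2 → C_1 acts by ∂[p,q,r] = [q,r] − [p,r] + [p,q]. For instance
  ∂bde = de − be + bd,
  ∂bce = ce − be + bc.
As a 10×10 matrix over Z this has rank 6, with invariant factors (1,1,1,1,1,1).

The boundary map ∂_3: C_3 → C_2 sends each 3-simplex σ to the alternating sum Σ_i (−1)^i (σ with its i-th vertex removed). For instance
  ∂abde = bde − ade + abe − abd,
  ∂bcde = cde − bde + bce − bcd.
The 10×5 boundary matrix has rank 4 and Smith normal form diag(1,1,1,1).

Computing H_k = (kernel of ∂_k) / (image of ∂_{k+1}):

  H_1: rank ker ∂_1 − rank ∂_2 = (10 − 4) − 6 = 0, and the invariant factors of ∂_2 are all 1, so H_1 = 0.

(K is a triangulation of the 3-sphere S^3.)

H_1 ≅ 0.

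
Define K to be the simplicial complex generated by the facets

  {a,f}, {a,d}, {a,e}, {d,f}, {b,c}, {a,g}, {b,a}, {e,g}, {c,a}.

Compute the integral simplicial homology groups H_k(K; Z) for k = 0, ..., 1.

H_0 ≅ Z,  H_1 ≅ Z^3.

We work with the vertex ordering a < b < c < d < e < f < g. The simplices of K, each written with vertices in increasing order, are:

  0-simplices (7): a, b, c, d, e, f, g
  1-simplices (9): ab, ac, ad, ae, af, ag, bc, df, eg

Hence C_0 ≅ Z^7, C_1 ≅ Z^9.

∂_1: C_1 → C_0 is given by ∂[p,q] = [q] − [p]. For instance
  ∂ag = g − a.
This gives a 7×9 integer matrix of rank 6; reducing to Smith normal form yields diagonal entries (1,1,1,1,1,1).

Computing H_k = (kernel of ∂_k) / (image of ∂_{k+1}):

  H_0: rank C_0 − rank ∂_1 = 7 − 6 = 1, and the invariant factors of ∂_1 are all 1, so H_0 = Z.
  H_1: rank ker ∂_1 − rank ∂_2 = (9 − 6) − 0 = 3, and there is no ∂_2, so H_1 = Z^3.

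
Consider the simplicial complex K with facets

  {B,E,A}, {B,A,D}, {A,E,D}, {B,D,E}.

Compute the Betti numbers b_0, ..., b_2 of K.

b_0 = 1, b_1 = 0, b_2 = 1.

Order the vertices as A < B < D < E. Listing each simplex with vertices in this order, K has dimension 2 with simplices:

  0-simplices (4): A, B, D, E
  1-simplices (6): AB, AD, AE, BD, BE, DE
  2-simplices (4): ABD, ABE, ADE, BDE

giving chain groups C_0 ≅ Z^4, C_1 ≅ Z^6, C_2 ≅ Z^4.

∂_1: C_1 → C_0 is given by ∂[p,q] = [q] − [p]. For instance
  ∂BD = D − B.
The 4×6 boundary matrix has rank 3 and Smith normal form diag(1,1,1).

∂_2: C_2 → C_1 sends each 2-simplex [p,q,r] to [q,r] − [p,r] + [p,q]. For instance
  ∂ADE = DE − AE + AD,
  ∂BDE = DE − BE + BD.
The 6×4 boundary matrix has rank 3 and Smith normal form diag(1,1,1).

Computing H_k = (kernel of ∂_k) / (image of ∂_{k+1}):

  H_0: rank C_0 − rank ∂_1 = 4 − 3 = 1, and the invariant factors of ∂_1 are all 1, so H_0 ≅ Z.
  H_1: rank ker ∂_1 − rank ∂_2 = (6 − 3) − 3 = 0, and the invariant factors of ∂_2 are all 1, so H_1 ≅ 0.
  H_2: rank ker ∂_2 − rank ∂_3 = (4 − 3) − 0 = 1, and there is no ∂_3, so H_2 ≅ Z.

As a check, the Euler characteristic is 4 − 6 + 4 = 2, which agrees with 1 − 0 + 1 = 2.

Hence the Betti numbers are b_0 = 1, b_1 = 0, b_2 = 1.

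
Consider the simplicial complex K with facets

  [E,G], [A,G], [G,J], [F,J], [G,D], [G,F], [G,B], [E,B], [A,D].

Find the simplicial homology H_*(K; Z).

We work with the vertex ordering A < B < D < E < F < G < J. The simplices of K, each written with vertices in increasing order, are:

  0-simplices (7): A, B, D, E, F, G, J
  1-simplices (9): AD, AG, BE, BG, DG, EG, FG, FJ, GJ

Hence C_0 ≅ Z^7, C_1 ≅ Z^9.

Boundary ∂_1: C_1 → C_0 sends each edge [p,q] (with p < q) to q − p. For instance
  ∂FJ = J − F.
The 7×9 boundary matrix has rank 6 and Smith normal form diag(1,1,1,1,1,1).

Computing H_k = (kernel of ∂_k) / (image of ∂_{k+1}):

  H_0: rank C_0 − rank ∂_1 = 7 − 6 = 1, and the invariant factors of ∂_1 are all 1, so H_0 ≅ Z.
  H_1: rank ker ∂_1 − rank ∂_2 = (9 − 6) − 0 = 3, and there is no ∂_2, so H_1 ≅ Z^3.

H_0 = Z,  H_1 = Z^3.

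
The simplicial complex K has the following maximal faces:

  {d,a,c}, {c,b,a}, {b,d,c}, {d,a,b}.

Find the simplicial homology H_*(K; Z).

H_0 ≅ Z,  H_1 = 0,  H_2 ≅ Z.

K has 4 vertices, 6 edges, 4 triangles.
rank ∂_0 = 0, rank ∂_1 = 3 ⇒ b_0 = 4 − 0 − 3 = 1; all invariant factors of ∂_1 are 1 so no torsion. So H_0 ≅ Z.
rank ∂_1 = 3, rank ∂_2 = 3 ⇒ b_1 = 6 − 3 − 3 = 0; all invariant factors of ∂_2 are 1 so no torsion. So H_1 ≅ 0.
rank ∂_2 = 3, rank ∂_3 = 0 ⇒ b_2 = 4 − 3 − 0 = 1. So H_2 ≅ Z.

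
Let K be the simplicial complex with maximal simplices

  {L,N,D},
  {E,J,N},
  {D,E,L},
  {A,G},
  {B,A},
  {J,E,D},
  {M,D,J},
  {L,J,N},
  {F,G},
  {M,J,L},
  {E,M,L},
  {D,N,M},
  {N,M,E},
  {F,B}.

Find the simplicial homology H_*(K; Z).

H_0 ≅ Z^2,  H_1 ≅ Z ⊕ Z/2Z,  H_2 = 0.

Take the total order A < B < D < E < F < G < J < L < M < N on the vertex set. Then K (dimension 2) consists of the simplices:

  0-simplices (10): A, B, D, E, F, G, J, L, M, N
  1-simplices (19): AB, AG, BF, DE, DJ, DL, DM, DN, EJ, EL, EM, EN, FG, JL, JM, JN, LM, LN, MN
  2-simplices (10): DEJ, DEL, DJM, DLN, DMN, EJN, ELM, EMN, JLM, JLN

so the chain groups are C_0 ≅ Z^10, C_1 ≅ Z^19, C_2 ≅ Z^10.

Boundary ∂_1: C_1 → C_0 is given by ∂[p,q] = [q] − [p].
This gives a 10×19 integer matrix of rank 8; reducing to Smith normal form yields diagonal entries (1,1,1,1,1,1,1,1).

∂_2: C_2 → C_1 sends each 2-simplex [p,q,r] to [q,r] − [p,r] + [p,q]. For instance
  ∂ELM = LM − EM + EL,
  ∂DEL = EL − DL + DE.
The 19×10 boundary matrix has rank 10 and Smith normal form diag(1,1,1,1,1,1,1,1,1,2).

From H_k ≅ ker(∂_k) / im(∂_{k+1}) we obtain:

  H_0: rank C_0 − rank ∂_1 = 10 − 8 = 2, and the invariant factors of ∂_1 are all 1, so H_0 ≅ Z^2.
  H_1: rank ker ∂_1 − rank ∂_2 = (19 − 8) − 10 = 1, and ∂_2 has invariant factor 2 > 1, so H_1 ≅ Z ⊕ Z/2Z.
  H_2: rank ker ∂_2 − rank ∂_3 = (10 − 10) − 0 = 0, and there is no ∂_3, so H_2 ≅ 0.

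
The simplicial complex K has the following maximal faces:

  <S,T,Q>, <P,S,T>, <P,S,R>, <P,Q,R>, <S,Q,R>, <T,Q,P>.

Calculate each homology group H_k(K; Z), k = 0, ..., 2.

H_0 ≅ Z,  H_1 = 0,  H_2 ≅ Z.

Order the vertices as P < Q < R < S < T. Listing each simplex with vertices in this order, K has dimension 2 with simplices:

  0-simplices (5): P, Q, R, S, T
  1-simplices (9): PQ, PR, PS, PT, QR, QS, QT, RS, ST
  2-simplices (6): PQR, PQT, PRS, PST, QRS, QST

so the chain groups are C_0 ≅ Z^5, C_1 ≅ Z^9, C_2 ≅ Z^6.

Boundary ∂_1: C_1 → C_0 is given by ∂[p,q] = [q] − [p].
The 5×9 boundary matrix has rank 4 and Smith normal form diag(1,1,1,1).

Boundary ∂_2: C_2 → C_1 maps a triangle to the signed sum of its edges. For instance
  ∂PQR = QR − PR + PQ,
  ∂QRS = RS − QS + QR.
This gives a 9×6 integer matrix of rank 5; reducing to Smith normal form yields diagonal entries (1,1,1,1,1).

Computing H_k = (kernel of ∂_k) / (image of ∂_{k+1}):

  H_0: rank C_0 − rank ∂_1 = 5 − 4 = 1, and the invariant factors of ∂_1 are all 1, so H_0 ≅ Z.
  H_1: rank ker ∂_1 − rank ∂_2 = (9 − 4) − 5 = 0, and the invariant factors of ∂_2 are all 1, so H_1 ≅ 0.
  H_2: rank ker ∂_2 − rank ∂_3 = (6 − 5) − 0 = 1, and there is no ∂_3, so H_2 ≅ Z.

As a check, the Euler characteristic is 5 − 9 + 6 = 2, which agrees with 1 − 0 + 1 = 2.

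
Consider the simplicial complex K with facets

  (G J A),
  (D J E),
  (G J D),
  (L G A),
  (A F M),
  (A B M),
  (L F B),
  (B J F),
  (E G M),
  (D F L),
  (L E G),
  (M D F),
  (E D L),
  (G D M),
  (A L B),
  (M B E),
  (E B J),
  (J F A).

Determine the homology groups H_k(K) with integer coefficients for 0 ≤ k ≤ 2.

H_0 = Z,  H_1 = Z ⊕ Z/2,  H_2 = 0.

Take the total order A < B < D < E < F < G < J < L < M on the vertex set. Then K (dimension 2) consists of the simplices:

  0-simplices (9): A, B, D, E, F, G, J, L, M
  1-simplices (27): AB, AF, AG, AJ, AL, AM, BE, BF, BJ, BL, BM, DE, DF, DG, DJ, DL, DM, EG, EJ, EL, EM, FJ, FL, FM, GJ, GL, GM
  2-simplices (18): ABL, ABM, AFJ, AFM, AGJ, AGL, BEJ, BEM, BFJ, BFL, DEJ, DEL, DFL, DFM, DGJ, DGM, EGL, EGM

giving chain groups C_0 ≅ Z^9, C_1 ≅ Z^27, C_2 ≅ Z^18.

Boundary ∂_1: C_1 → C_0 sends each edge [p,q] (with p < q) to q − p. For instance
  ∂GJ = J − G.
As a 9×27 matrix over Z this has rank 8, with invariant factors (1,1,1,1,1,1,1,1).

The boundary map ∂_2: C_2 → C_1 sends each 2-simplex [p,q,r] to [q,r] − [p,r] + [p,q]. For instance
  ∂DEJ = EJ − DJ + DE,
  ∂DGM = GM − DM + DG.
The resulting 27×18 matrix has rank 18, and its Smith normal form has invariant factors (1,1,1,1,1,1,1,1,1,1,1,1,1,1,1,1,1,2).

Reading off H_k = ker ∂_k / im ∂_{k+1}:

  H_0: rank C_0 − rank ∂_1 = 9 − 8 = 1, and the invariant factors of ∂_1 are all 1, so H_0 = Z.
  H_1: rank ker ∂_1 − rank ∂_2 = (27 − 8) − 18 = 1, and ∂_2 has invariant factor 2 > 1, so H_1 = Z ⊕ Z/2.
  H_2: rank ker ∂_2 − rank ∂_3 = (18 − 18) − 0 = 0, and there is no ∂_3, so H_2 = 0.

As a check, the Euler characteristic is 9 − 27 + 18 = 0, which agrees with 1 − 1 + 0 = 0.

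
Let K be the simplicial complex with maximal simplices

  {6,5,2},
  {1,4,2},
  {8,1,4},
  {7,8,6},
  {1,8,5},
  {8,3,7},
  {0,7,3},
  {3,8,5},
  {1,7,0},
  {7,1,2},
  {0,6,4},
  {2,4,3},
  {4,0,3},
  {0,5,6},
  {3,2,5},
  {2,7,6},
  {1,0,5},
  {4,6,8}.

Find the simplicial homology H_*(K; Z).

H_0 ≅ Z,  H_1 ≅ Z^2,  H_2 ≅ Z.

Fix the vertex order 0 < 1 < 2 < 3 < 4 < 5 < 6 < 7 < 8 and write every simplex with vertices in increasing order. Then dim K = 2 and the simplices of K are:

  0-simplices (9): [0], [1], [2], [3], [4], [5], [6], [7], [8]
  1-simplices (27): (27 of them)
  2-simplices (18): [0,1,5], [0,1,7], [0,3,4], [0,3,7], [0,4,6], [0,5,6], [1,2,4], [1,2,7], [1,4,8], [1,5,8], [2,3,4], [2,3,5], [2,5,6], [2,6,7], [3,5,8], [3,7,8], [4,6,8], [6,7,8]

Hence C_0 ≅ Z^9, C_1 ≅ Z^27, C_2 ≅ Z^18.

∂_1: C_1 → C_0 sends each edge [p,q] (with p < q) to q − p.
The 9×27 boundary matrix has rank 8 and Smith normal form diag(1,1,1,1,1,1,1,1).

The boundary map ∂_2: C_2 → C_1 maps a triangle to the signed sum of its edges. For instance
  ∂[2,5,6] = [5,6] − [2,6] + [2,5],
  ∂[0,4,6] = [4,6] − [0,6] + [0,4].
The 27×18 boundary matrix has rank 17 and Smith normal form diag(1,1,1,1,1,1,1,1,1,1,1,1,1,1,1,1,1).

Now H_k = ker ∂_k / im ∂_{k+1}, so:

  H_0: rank C_0 − rank ∂_1 = 9 − 8 = 1, and the invariant factors of ∂_1 are all 1, so H_0 = Z.
  H_1: rank ker ∂_1 − rank ∂_2 = (27 − 8) − 17 = 2, and the invariant factors of ∂_2 are all 1, so H_1 = Z^2.
  H_2: rank ker ∂_2 − rank ∂_3 = (18 − 17) − 0 = 1, and there is no ∂_3, so H_2 = Z.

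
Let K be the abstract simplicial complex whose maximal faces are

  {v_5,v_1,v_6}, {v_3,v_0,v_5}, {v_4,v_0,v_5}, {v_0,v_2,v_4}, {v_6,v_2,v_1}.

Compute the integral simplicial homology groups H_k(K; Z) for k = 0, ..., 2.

H_0 ≅ Z,  H_1 ≅ Z,  H_2 = 0.

Order the vertices as v_0 < v_1 < v_2 < v_3 < v_4 < v_5 < v_6. Listing each simplex with vertices in this order, K has dimension 2 with simplices:

  0-simplices (7): [v_0], [v_1], [v_2], [v_3], [v_4], [v_5], [v_6]
  1-simplices (12): [v_0,v_2], [v_0,v_3], [v_0,v_4], [v_0,v_5], [v_1,v_2], [v_1,v_5], [v_1,v_6], [v_2,v_4], [v_2,v_6], [v_3,v_5], [v_4,v_5], [v_5,v_6]
  2-simplices (5): [v_0,v_2,v_4], [v_0,v_3,v_5], [v_0,v_4,v_5], [v_1,v_2,v_6], [v_1,v_5,v_6]

giving chain groups C_0 ≅ Z^7, C_1 ≅ Z^12, C_2 ≅ Z^5.

Boundary ∂_1: C_1 → C_0 sends each edge [p,q] (with p < q) to q − p. For instance
  ∂[v_0,v_4] = [v_4] − [v_0].
The resulting 7×12 matrix has rank 6, and its Smith normal form has invariant factors (1,1,1,1,1,1).

∂_2: C_2 → C_1 sends each 2-simplex [p,q,r] to [q,r] − [p,r] + [p,q]. For instance
  ∂[v_1,v_5,v_6] = [v_5,v_6] − [v_1,v_6] + [v_1,v_5],
  ∂[v_0,v_3,v_5] = [v_3,v_5] − [v_0,v_5] + [v_0,v_3].
As a 12×5 matrix over Z this has rank 5, with invariant factors (1,1,1,1,1).

From H_k ≅ ker(∂_k) / im(∂_{k+1}) we obtain:

  H_0: rank C_0 − rank ∂_1 = 7 − 6 = 1, and the invariant factors of ∂_1 are all 1, so H_0 ≅ Z.
  H_1: rank ker ∂_1 − rank ∂_2 = (12 − 6) − 5 = 1, and the invariant factors of ∂_2 are all 1, so H_1 ≅ Z.
  H_2: rank ker ∂_2 − rank ∂_3 = (5 − 5) − 0 = 0, and there is no ∂_3, so H_2 ≅ 0.

As a check, the Euler characteristic is 7 − 12 + 5 = 0, which agrees with 1 − 1 + 0 = 0.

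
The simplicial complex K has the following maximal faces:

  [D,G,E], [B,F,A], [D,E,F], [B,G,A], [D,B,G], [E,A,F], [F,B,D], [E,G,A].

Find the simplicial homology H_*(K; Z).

H_0 ≅ Z,  H_1 = 0,  H_2 ≅ Z.

Fix the vertex order A < B < D < E < F < G and write every simplex with vertices in increasing order. Then dim K = 2 and the simplices of K are:

  0-simplices (6): A, B, D, E, F, G
  1-simplices (12): AB, AE, AF, AG, BD, BF, BG, DE, DF, DG, EF, EG
  2-simplices (8): ABF, ABG, AEF, AEG, BDF, BDG, DEF, DEG

giving chain groups C_0 ≅ Z^6, C_1 ≅ Z^12, C_2 ≅ Z^8.

Boundary ∂_1: C_1 → C_0 sends each edge [p,q] (with p < q) to q − p.
As a 6×12 matrix over Z this has rank 5, with invariant factors (1,1,1,1,1).

∂_2: C_2 → C_1 acts by ∂[p,q,r] = [q,r] − [p,r] + [p,q]. For instance
  ∂ABF = BF − AF + AB,
  ∂DEF = EF − DF + DE.
The 12×8 boundary matrix has rank 7 and Smith normal form diag(1,1,1,1,1,1,1).

Reading off H_k = ker ∂_k / im ∂_{k+1}:

  H_0: rank C_0 − rank ∂_1 = 6 − 5 = 1, and the invariant factors of ∂_1 are all 1, so H_0 ≅ Z.
  H_1: rank ker ∂_1 − rank ∂_2 = (12 − 5) − 7 = 0, and the invariant factors of ∂_2 are all 1, so H_1 ≅ 0.
  H_2: rank ker ∂_2 − rank ∂_3 = (8 − 7) − 0 = 1, and there is no ∂_3, so H_2 ≅ Z.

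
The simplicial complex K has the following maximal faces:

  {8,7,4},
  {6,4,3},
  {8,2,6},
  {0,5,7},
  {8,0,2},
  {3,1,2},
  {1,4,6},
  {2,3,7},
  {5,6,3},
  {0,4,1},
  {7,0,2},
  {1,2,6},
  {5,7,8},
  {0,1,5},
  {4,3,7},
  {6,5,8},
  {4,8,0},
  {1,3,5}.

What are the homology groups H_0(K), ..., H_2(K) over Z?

H_0 = Z,  H_1 = Z ⊕ Z_2,  H_2 = 0.

Take the total order 0 < 1 < 2 < 3 < 4 < 5 < 6 < 7 < 8 on the vertex set. Then K (dimension 2) consists of the simplices:

  0-simplices (9): [0], [1], [2], [3], [4], [5], [6], [7], [8]
  1-simplices (27): (27 of them)
  2-simplices (18): [0,1,4], [0,1,5], [0,2,7], [0,2,8], [0,4,8], [0,5,7], [1,2,3], [1,2,6], [1,3,5], [1,4,6], [2,3,7], [2,6,8], [3,4,6], [3,4,7], [3,5,6], [4,7,8], [5,6,8], [5,7,8]

giving chain groups C_0 ≅ Z^9, C_1 ≅ Z^27, C_2 ≅ Z^18.

Boundary ∂_1: C_1 → C_0 maps an edge to its endpoints' difference, ∂[p,q] = q − p.
The 9×27 boundary matrix has rank 8 and Smith normal form diag(1,1,1,1,1,1,1,1).

The boundary map ∂_2: C_2 → C_1 maps a triangle to the signed sum of its edges. For instance
  ∂[2,6,8] = [6,8] − [2,8] + [2,6],
  ∂[1,2,3] = [2,3] − [1,3] + [1,2].
As a 27×18 matrix over Z this has rank 18, with invariant factors (1,1,1,1,1,1,1,1,1,1,1,1,1,1,1,1,1,2).

From H_k ≅ ker(∂_k) / im(∂_{k+1}) we obtain:

  H_0: rank C_0 − rank ∂_1 = 9 − 8 = 1, and the invariant factors of ∂_1 are all 1, so H_0 ≅ Z.
  H_1: rank ker ∂_1 − rank ∂_2 = (27 − 8) − 18 = 1, and ∂_2 has invariant factor 2 > 1, so H_1 ≅ Z ⊕ Z_2.
  H_2: rank ker ∂_2 − rank ∂_3 = (18 − 18) − 0 = 0, and there is no ∂_3, so H_2 ≅ 0.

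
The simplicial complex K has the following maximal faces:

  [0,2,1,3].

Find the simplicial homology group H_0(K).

H_0 = Z.

Fix the vertex order 0 < 1 < 2 < 3 and write every simplex with vertices in increasing order. Then dim K = 3 and the simplices of K are:

  0-simplices (4): [0], [1], [2], [3]
  1-simplices (6): [0,1], [0,2], [0,3], [1,2], [1,3], [2,3]
  2-simplices (4): [0,1,2], [0,1,3], [0,2,3], [1,2,3]
  3-simplices (1): [0,1,2,3]

Hence C_0 ≅ Z^4, C_1 ≅ Z^6, C_2 ≅ Z^4, C_3 ≅ Z^1.

Boundary ∂_1: C_1 → C_0 sends each edge [p,q] (with p < q) to q − p.
This gives a 4×6 integer matrix of rank 3; reducing to Smith normal form yields diagonal entries (1,1,1).

The boundary map ∂_2: C_2 → C_1 maps a triangle to the signed sum of its edges. For instance
  ∂[0,1,2] = [1,2] − [0,2] + [0,1],
  ∂[1,2,3] = [2,3] − [1,3] + [1,2].
The 6×4 boundary matrix has rank 3 and Smith normal form diag(1,1,1).

The boundary map ∂_3: C_3 → C_2 sends each 3-simplex σ to the alternating sum Σ_i (−1)^i (σ with its i-th vertex removed). For instance
  ∂[0,1,2,3] = [1,2,3] − [0,2,3] + [0,1,3] − [0,1,2].
This gives a 4×1 integer matrix of rank 1; reducing to Smith normal form yields diagonal entries (1).

From H_k ≅ ker(∂_k) / im(∂_{k+1}) we obtain:

  H_0: rank C_0 − rank ∂_1 = 4 − 3 = 1, and the invariant factors of ∂_1 are all 1, so H_0 ≅ Z.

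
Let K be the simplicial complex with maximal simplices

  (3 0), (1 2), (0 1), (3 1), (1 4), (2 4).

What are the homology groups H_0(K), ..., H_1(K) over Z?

We work with the vertex ordering 0 < 1 < 2 < 3 < 4. The simplices of K, each written with vertices in increasing order, are:

  0-simplices (5): [0], [1], [2], [3], [4]
  1-simplices (6): [0,1], [0,3], [1,2], [1,3], [1,4], [2,4]

so the chain groups are C_0 ≅ Z^5, C_1 ≅ Z^6.

The boundary map ∂_1: C_1 → C_0 is given by ∂[p,q] = [q] − [p]. For instance
  ∂[1,3] = [3] − [1].
As a 5×6 matrix over Z this has rank 4, with invariant factors (1,1,1,1).

From H_k ≅ ker(∂_k) / im(∂_{k+1}) we obtain:

  H_0: rank C_0 − rank ∂_1 = 5 − 4 = 1, and the invariant factors of ∂_1 are all 1, so H_0 ≅ Z.
  H_1: rank ker ∂_1 − rank ∂_2 = (6 − 4) − 0 = 2, and there is no ∂_2, so H_1 ≅ Z^2.

As a check, the Euler characteristic is 5 − 6 = -1, which agrees with 1 − 2 = -1.
(K is a triangulation of a wedge of 2 circles.)

H_0 ≅ Z,  H_1 ≅ Z^2.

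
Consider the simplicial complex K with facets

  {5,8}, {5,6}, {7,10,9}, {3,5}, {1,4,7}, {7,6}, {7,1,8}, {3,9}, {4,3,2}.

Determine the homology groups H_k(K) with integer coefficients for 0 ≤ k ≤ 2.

Take the total order 1 < 2 < 3 < 4 < 5 < 6 < 7 < 8 < 9 < 10 on the vertex set. Then K (dimension 2) consists of the simplices:

  0-simplices (10): [1], [2], [3], [4], [5], [6], [7], [8], [9], [10]
  1-simplices (16): [1,4], [1,7], [1,8], [2,3], [2,4], [3,4], [3,5], [3,9], [4,7], [5,6], [5,8], [6,7], [7,8], [7,9], [7,10], [9,10]
  2-simplices (4): [1,4,7], [1,7,8], [2,3,4], [7,9,10]

giving chain groups C_0 ≅ Z^10, C_1 ≅ Z^16, C_2 ≅ Z^4.

The boundary map ∂_1: C_1 → C_0 sends each edge [p,q] (with p < q) to q − p. For instance
  ∂[5,8] = [8] − [5].
The 10×16 boundary matrix has rank 9 and Smith normal form diag(1,1,1,1,1,1,1,1,1).

The boundary map ∂_2: C_2 → C_1 sends each 2-simplex [p,q,r] to [q,r] − [p,r] + [p,q]. For instance
  ∂[1,7,8] = [7,8] − [1,8] + [1,7],
  ∂[1,4,7] = [4,7] − [1,7] + [1,4].
As a 16×4 matrix over Z this has rank 4, with invariant factors (1,1,1,1).

From H_k ≅ ker(∂_k) / im(∂_{k+1}) we obtain:

  H_0: rank C_0 − rank ∂_1 = 10 − 9 = 1, and the invariant factors of ∂_1 are all 1, so H_0 = Z.
  H_1: rank ker ∂_1 − rank ∂_2 = (16 − 9) − 4 = 3, and the invariant factors of ∂_2 are all 1, so H_1 = Z^3.
  H_2: rank ker ∂_2 − rank ∂_3 = (4 − 4) − 0 = 0, and there is no ∂_3, so H_2 = 0.

As a check, the Euler characteristic is 10 − 16 + 4 = -2, which agrees with 1 − 3 + 0 = -2.

H_0 ≅ Z,  H_1 ≅ Z^3,  H_2 = 0.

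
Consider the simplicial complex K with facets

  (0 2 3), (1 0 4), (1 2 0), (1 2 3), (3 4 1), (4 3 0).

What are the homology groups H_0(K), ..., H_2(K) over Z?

We work with the vertex ordering 0 < 1 < 2 < 3 < 4. The simplices of K, each written with vertices in increasing order, are:

  0-simplices (5): [0], [1], [2], [3], [4]
  1-simplices (9): [0,1], [0,2], [0,3], [0,4], [1,2], [1,3], [1,4], [2,3], [3,4]
  2-simplices (6): [0,1,2], [0,1,4], [0,2,3], [0,3,4], [1,2,3], [1,3,4]

so the chain groups are C_0 ≅ Z^5, C_1 ≅ Z^9, C_2 ≅ Z^6.

The boundary map ∂_1: C_1 → C_0 sends each edge [p,q] (with p < q) to q − p.
The resulting 5×9 matrix has rank 4, and its Smith normal form has invariant factors (1,1,1,1).

∂_2: C_2 → C_1 maps a triangle to the signed sum of its edges. For instance
  ∂[0,3,4] = [3,4] − [0,4] + [0,3],
  ∂[1,2,3] = [2,3] − [1,3] + [1,2].
The resulting 9×6 matrix has rank 5, and its Smith normal form has invariant factors (1,1,1,1,1).

Computing H_k = (kernel of ∂_k) / (image of ∂_{k+1}):

  H_0: rank C_0 − rank ∂_1 = 5 − 4 = 1, and the invariant factors of ∂_1 are all 1, so H_0 ≅ Z.
  H_1: rank ker ∂_1 − rank ∂_2 = (9 − 4) − 5 = 0, and the invariant factors of ∂_2 are all 1, so H_1 ≅ 0.
  H_2: rank ker ∂_2 − rank ∂_3 = (6 − 5) − 0 = 1, and there is no ∂_3, so H_2 ≅ Z.

(K is a triangulation of the 2-sphere S^2.)

H_0 ≅ Z,  H_1 = 0,  H_2 ≅ Z.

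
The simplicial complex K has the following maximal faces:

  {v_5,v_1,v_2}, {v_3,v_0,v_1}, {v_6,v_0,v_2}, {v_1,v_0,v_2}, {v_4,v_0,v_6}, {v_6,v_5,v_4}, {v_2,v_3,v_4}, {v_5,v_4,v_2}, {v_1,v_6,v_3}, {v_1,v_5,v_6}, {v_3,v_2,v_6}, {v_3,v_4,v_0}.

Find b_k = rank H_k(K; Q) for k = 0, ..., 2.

Take the total order v_0 < v_1 < v_2 < v_3 < v_4 < v_5 < v_6 on the vertex set. Then K (dimension 2) consists of the simplices:

  0-simplices (7): [v_0], [v_1], [v_2], [v_3], [v_4], [v_5], [v_6]
  1-simplices (18): (18 of them)
  2-simplices (12): (12 of them)

Hence C_0 ≅ Z^7, C_1 ≅ Z^18, C_2 ≅ Z^12.

The boundary map ∂_1: C_1 → C_0 maps an edge to its endpoints' difference, ∂[p,q] = q − p.
This gives a 7×18 integer matrix of rank 6; reducing to Smith normal form yields diagonal entries (1,1,1,1,1,1).

∂_2: C_2 → C_1 sends each 2-simplex [p,q,r] to [q,r] − [p,r] + [p,q]. For instance
  ∂[v_1,v_5,v_6] = [v_5,v_6] − [v_1,v_6] + [v_1,v_5],
  ∂[v_0,v_2,v_6] = [v_2,v_6] − [v_0,v_6] + [v_0,v_2].
As a 18×12 matrix over Z this has rank 12, with invariant factors (1,1,1,1,1,1,1,1,1,1,1,2).

Computing H_k = (kernel of ∂_k) / (image of ∂_{k+1}):

  H_0: rank C_0 − rank ∂_1 = 7 − 6 = 1, and the invariant factors of ∂_1 are all 1, so H_0 ≅ Z.
  H_1: rank ker ∂_1 − rank ∂_2 = (18 − 6) − 12 = 0, and ∂_2 has invariant factor 2 > 1, so H_1 ≅ Z/2.
  H_2: rank ker ∂_2 − rank ∂_3 = (12 − 12) − 0 = 0, and there is no ∂_3, so H_2 ≅ 0.

As a check, the Euler characteristic is 7 − 18 + 12 = 1, which agrees with 1 − 0 + 0 = 1.

Hence the Betti numbers are b_0 = 1, b_1 = 0, b_2 = 0.

b_0 = 1, b_1 = 0, b_2 = 0.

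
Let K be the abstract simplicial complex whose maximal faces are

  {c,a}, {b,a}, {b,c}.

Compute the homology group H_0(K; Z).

We work with the vertex ordering a < b < c. The simplices of K, each written with vertices in increasing order, are:

  0-simplices (3): a, b, c
  1-simplices (3): ab, ac, bc

Hence C_0 ≅ Z^3, C_1 ≅ Z^3.

The boundary map ∂_1: C_1 → C_0 maps an edge to its endpoints' difference, ∂[p,q] = q − p.
As a 3×3 matrix over Z this has rank 2, with invariant factors (1,1).

From H_k ≅ ker(∂_k) / im(∂_{k+1}) we obtain:

  H_0: rank C_0 − rank ∂_1 = 3 − 2 = 1, and the invariant factors of ∂_1 are all 1, so H_0 = Z.

H_0 = Z.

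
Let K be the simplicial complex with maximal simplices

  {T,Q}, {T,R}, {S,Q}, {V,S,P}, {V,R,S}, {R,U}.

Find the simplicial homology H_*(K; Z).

H_0 = Z,  H_1 = Z,  H_2 = 0.

K has 7 vertices, 9 edges, 2 triangles.
rank ∂_0 = 0, rank ∂_1 = 6 ⇒ b_0 = 7 − 0 − 6 = 1; all invariant factors of ∂_1 are 1 so no torsion. So H_0 = Z.
rank ∂_1 = 6, rank ∂_2 = 2 ⇒ b_1 = 9 − 6 − 2 = 1; all invariant factors of ∂_2 are 1 so no torsion. So H_1 = Z.
rank ∂_2 = 2, rank ∂_3 = 0 ⇒ b_2 = 2 − 2 − 0 = 0. So H_2 = 0.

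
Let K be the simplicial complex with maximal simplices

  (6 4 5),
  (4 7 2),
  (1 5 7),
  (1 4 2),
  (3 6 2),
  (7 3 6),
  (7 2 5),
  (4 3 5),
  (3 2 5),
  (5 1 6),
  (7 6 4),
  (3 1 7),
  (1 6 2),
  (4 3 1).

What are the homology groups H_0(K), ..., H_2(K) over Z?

Take the total order 1 < 2 < 3 < 4 < 5 < 6 < 7 on the vertex set. Then K (dimension 2) consists of the simplices:

  0-simplices (7): [1], [2], [3], [4], [5], [6], [7]
  1-simplices (21): [1,2], [1,3], [1,4], [1,5], [1,6], [1,7], [2,3], [2,4], [2,5], [2,6], [2,7], [3,4], [3,5], [3,6], [3,7], [4,5], [4,6], [4,7], [5,6], [5,7], [6,7]
  2-simplices (14): [1,2,4], [1,2,6], [1,3,4], [1,3,7], [1,5,6], [1,5,7], [2,3,5], [2,3,6], [2,4,7], [2,5,7], [3,4,5], [3,6,7], [4,5,6], [4,6,7]

Hence C_0 ≅ Z^7, C_1 ≅ Z^21, C_2 ≅ Z^14.

Boundary ∂_1: C_1 → C_0 is given by ∂[p,q] = [q] − [p]. For instance
  ∂[3,4] = [4] − [3].
The resulting 7×21 matrix has rank 6, and its Smith normal form has invariant factors (1,1,1,1,1,1).

The boundary map ∂_2: C_2 → C_1 sends each 2-simplex [p,q,r] to [q,r] − [p,r] + [p,q]. For instance
  ∂[1,3,4] = [3,4] − [1,4] + [1,3],
  ∂[4,5,6] = [5,6] − [4,6] + [4,5].
The resulting 21×14 matrix has rank 13, and its Smith normal form has invariant factors (1,1,1,1,1,1,1,1,1,1,1,1,1).

Reading off H_k = ker ∂_k / im ∂_{k+1}:

  H_0: rank C_0 − rank ∂_1 = 7 − 6 = 1, and the invariant factors of ∂_1 are all 1, so H_0 = Z.
  H_1: rank ker ∂_1 − rank ∂_2 = (21 − 6) − 13 = 2, and the invariant factors of ∂_2 are all 1, so H_1 = Z^2.
  H_2: rank ker ∂_2 − rank ∂_3 = (14 − 13) − 0 = 1, and there is no ∂_3, so H_2 = Z.

As a check, the Euler characteristic is 7 − 21 + 14 = 0, which agrees with 1 − 2 + 1 = 0.
(K is a triangulation of the torus T^2.)

H_0 ≅ Z,  H_1 ≅ Z^2,  H_2 ≅ Z.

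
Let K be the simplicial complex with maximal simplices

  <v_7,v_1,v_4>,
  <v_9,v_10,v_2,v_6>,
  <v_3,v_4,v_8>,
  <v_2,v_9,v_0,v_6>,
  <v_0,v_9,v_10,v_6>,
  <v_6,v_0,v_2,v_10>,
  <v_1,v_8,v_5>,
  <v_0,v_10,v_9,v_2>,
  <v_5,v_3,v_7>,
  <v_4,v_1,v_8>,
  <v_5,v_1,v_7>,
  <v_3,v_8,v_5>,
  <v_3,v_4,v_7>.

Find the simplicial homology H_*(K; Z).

Order the vertices as v_0 < v_1 < v_2 < v_3 < v_4 < v_5 < v_6 < v_7 < v_8 < v_9 < v_10. Listing each simplex with vertices in this order, K has dimension 3 with simplices:

  0-simplices (11): [v_0], [v_1], [v_2], [v_3], [v_4], [v_5], [v_6], [v_7], [v_8], [v_9], [v_10]
  1-simplices (22): (22 of them)
  2-simplices (18): (18 of them)
  3-simplices (5): [v_0,v_2,v_6,v_9], [v_0,v_2,v_6,v_10], [v_0,v_2,v_9,v_10], [v_0,v_6,v_9,v_10], [v_2,v_6,v_9,v_10]

so the chain groups are C_0 ≅ Z^11, C_1 ≅ Z^22, C_2 ≅ Z^18, C_3 ≅ Z^5.

The boundary map ∂_1: C_1 → C_0 sends each edge [p,q] (with p < q) to q − p. For instance
  ∂[v_6,v_9] = [v_9] − [v_6].
This gives a 11×22 integer matrix of rank 9; reducing to Smith normal form yields diagonal entries (1,1,1,1,1,1,1,1,1).

The boundary map ∂_2: C_2 → C_1 maps a triangle to the signed sum of its edges. For instance
  ∂[v_1,v_4,v_7] = [v_4,v_7] − [v_1,v_7] + [v_1,v_4],
  ∂[v_0,v_9,v_10] = [v_9,v_10] − [v_0,v_10] + [v_0,v_9].
The 22×18 boundary matrix has rank 13 and Smith normal form diag(1,1,1,1,1,1,1,1,1,1,1,1,1).

The boundary map ∂_3: C_3 → C_2 sends each 3-simplex σ to the alternating sum Σ_i (−1)^i (σ with its i-th vertex removed). For instance
  ∂[v_0,v_2,v_6,v_10] = [v_2,v_6,v_10] − [v_0,v_6,v_10] + [v_0,v_2,v_10] − [v_0,v_2,v_6],
  ∂[v_0,v_2,v_9,v_10] = [v_2,v_9,v_10] − [v_0,v_9,v_10] + [v_0,v_2,v_10] − [v_0,v_2,v_9].
This gives a 18×5 integer matrix of rank 4; reducing to Smith normal form yields diagonal entries (1,1,1,1).

Now H_k = ker ∂_k / im ∂_{k+1}, so:

  H_0: rank C_0 − rank ∂_1 = 11 − 9 = 2, and the invariant factors of ∂_1 are all 1, so H_0 ≅ Z^2.
  H_1: rank ker ∂_1 − rank ∂_2 = (22 − 9) − 13 = 0, and the invariant factors of ∂_2 are all 1, so H_1 ≅ 0.
  H_2: rank ker ∂_2 − rank ∂_3 = (18 − 13) − 4 = 1, and the invariant factors of ∂_3 are all 1, so H_2 ≅ Z.
  H_3: rank ker ∂_3 − rank ∂_4 = (5 − 4) − 0 = 1, and there is no ∂_4, so H_3 ≅ Z.

H_0 = Z^2,  H_1 = 0,  H_2 = Z,  H_3 = Z.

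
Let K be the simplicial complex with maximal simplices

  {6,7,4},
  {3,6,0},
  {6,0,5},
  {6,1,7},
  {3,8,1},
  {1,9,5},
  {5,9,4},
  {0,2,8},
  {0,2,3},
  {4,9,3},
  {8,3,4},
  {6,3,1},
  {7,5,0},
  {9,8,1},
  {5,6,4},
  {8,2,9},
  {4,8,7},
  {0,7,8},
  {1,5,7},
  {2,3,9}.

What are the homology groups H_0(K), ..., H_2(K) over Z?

We work with the vertex ordering 0 < 1 < 2 < 3 < 4 < 5 < 6 < 7 < 8 < 9. The simplices of K, each written with vertices in increasing order, are:

  0-simplices (10): [0], [1], [2], [3], [4], [5], [6], [7], [8], [9]
  1-simplices (30): (30 of them)
  2-simplices (20): (20 of them)

Hence C_0 ≅ Z^10, C_1 ≅ Z^30, C_2 ≅ Z^20.

Boundary ∂_1: C_1 → C_0 sends each edge [p,q] (with p < q) to q − p. For instance
  ∂[4,8] = [8] − [4].
This gives a 10×30 integer matrix of rank 9; reducing to Smith normal form yields diagonal entries (1,1,1,1,1,1,1,1,1).

∂_2: C_2 → C_1 maps a triangle to the signed sum of its edges. For instance
  ∂[1,8,9] = [8,9] − [1,9] + [1,8],
  ∂[2,3,9] = [3,9] − [2,9] + [2,3].
This gives a 30×20 integer matrix of rank 20; reducing to Smith normal form yields diagonal entries (1,1,1,1,1,1,1,1,1,1,1,1,1,1,1,1,1,1,1,2).

Reading off H_k = ker ∂_k / im ∂_{k+1}:

  H_0: rank C_0 − rank ∂_1 = 10 − 9 = 1, and the invariant factors of ∂_1 are all 1, so H_0 ≅ Z.
  H_1: rank ker ∂_1 − rank ∂_2 = (30 − 9) − 20 = 1, and ∂_2 has invariant factor 2 > 1, so H_1 ≅ Z ⊕ Z/2.
  H_2: rank ker ∂_2 − rank ∂_3 = (20 − 20) − 0 = 0, and there is no ∂_3, so H_2 ≅ 0.

H_0 ≅ Z,  H_1 ≅ Z ⊕ Z/2,  H_2 = 0.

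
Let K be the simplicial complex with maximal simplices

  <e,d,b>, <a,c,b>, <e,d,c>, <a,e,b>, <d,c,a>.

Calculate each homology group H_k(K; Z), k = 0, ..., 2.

Fix the vertex order a < b < c < d < e and write every simplex with vertices in increasing order. Then dim K = 2 and the simplices of K are:

  0-simplices (5): a, b, c, d, e
  1-simplices (10): ab, ac, ad, ae, bc, bd, be, cd, ce, de
  2-simplices (5): abc, abe, acd, bde, cde

giving chain groups C_0 ≅ Z^5, C_1 ≅ Z^10, C_2 ≅ Z^5.

Boundary ∂_1: C_1 → C_0 is given by ∂[p,q] = [q] − [p]. For instance
  ∂cd = d − c.
The 5×10 boundary matrix has rank 4 and Smith normal form diag(1,1,1,1).

The boundary map ∂_2: C_2 → C_1 sends each 2-simplex [p,q,r] to [q,r] − [p,r] + [p,q]. For instance
  ∂cde = de − ce + cd,
  ∂abe = be − ae + ab.
This gives a 10×5 integer matrix of rank 5; reducing to Smith normal form yields diagonal entries (1,1,1,1,1).

From H_k ≅ ker(∂_k) / im(∂_{k+1}) we obtain:

  H_0: rank C_0 − rank ∂_1 = 5 − 4 = 1, and the invariant factors of ∂_1 are all 1, so H_0 = Z.
  H_1: rank ker ∂_1 − rank ∂_2 = (10 − 4) − 5 = 1, and the invariant factors of ∂_2 are all 1, so H_1 = Z.
  H_2: rank ker ∂_2 − rank ∂_3 = (5 − 5) − 0 = 0, and there is no ∂_3, so H_2 = 0.

As a check, the Euler characteristic is 5 − 10 + 5 = 0, which agrees with 1 − 1 + 0 = 0.
(K is a triangulation of the Möbius band.)

H_0 = Z,  H_1 = Z,  H_2 = 0.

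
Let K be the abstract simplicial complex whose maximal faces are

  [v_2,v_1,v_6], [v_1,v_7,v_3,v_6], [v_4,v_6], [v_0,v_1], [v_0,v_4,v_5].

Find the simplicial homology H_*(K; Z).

H_0 = Z,  H_1 = Z,  H_2 = 0,  H_3 = 0.

We work with the vertex ordering v_0 < v_1 < v_2 < v_3 < v_4 < v_5 < v_6 < v_7. The simplices of K, each written with vertices in increasing order, are:

  0-simplices (8): [v_0], [v_1], [v_2], [v_3], [v_4], [v_5], [v_6], [v_7]
  1-simplices (13): [v_0,v_1], [v_0,v_4], [v_0,v_5], [v_1,v_2], [v_1,v_3], [v_1,v_6], [v_1,v_7], [v_2,v_6], [v_3,v_6], [v_3,v_7], [v_4,v_5], [v_4,v_6], [v_6,v_7]
  2-simplices (6): [v_0,v_4,v_5], [v_1,v_2,v_6], [v_1,v_3,v_6], [v_1,v_3,v_7], [v_1,v_6,v_7], [v_3,v_6,v_7]
  3-simplices (1): [v_1,v_3,v_6,v_7]

giving chain groups C_0 ≅ Z^8, C_1 ≅ Z^13, C_2 ≅ Z^6, C_3 ≅ Z^1.

∂_1: C_1 → C_0 sends each edge [p,q] (with p < q) to q − p.
As a 8×13 matrix over Z this has rank 7, with invariant factors (1,1,1,1,1,1,1).

The boundary map ∂_2: C_2 → C_1 acts by ∂[p,q,r] = [q,r] − [p,r] + [p,q]. For instance
  ∂[v_1,v_3,v_6] = [v_3,v_6] − [v_1,v_6] + [v_1,v_3],
  ∂[v_0,v_4,v_5] = [v_4,v_5] − [v_0,v_5] + [v_0,v_4].
As a 13×6 matrix over Z this has rank 5, with invariant factors (1,1,1,1,1).

The boundary map ∂_3: C_3 → C_2 sends each 3-simplex σ to the alternating sum Σ_i (−1)^i (σ with its i-th vertex removed). For instance
  ∂[v_1,v_3,v_6,v_7] = [v_3,v_6,v_7] − [v_1,v_6,v_7] + [v_1,v_3,v_7] − [v_1,v_3,v_6].
This gives a 6×1 integer matrix of rank 1; reducing to Smith normal form yields diagonal entries (1).

Reading off H_k = ker ∂_k / im ∂_{k+1}:

  H_0: rank C_0 − rank ∂_1 = 8 − 7 = 1, and the invariant factors of ∂_1 are all 1, so H_0 = Z.
  H_1: rank ker ∂_1 − rank ∂_2 = (13 − 7) − 5 = 1, and the invariant factors of ∂_2 are all 1, so H_1 = Z.
  H_2: rank ker ∂_2 − rank ∂_3 = (6 − 5) − 1 = 0, and the invariant factors of ∂_3 are all 1, so H_2 = 0.
  H_3: rank ker ∂_3 − rank ∂_4 = (1 − 1) − 0 = 0, and there is no ∂_4, so H_3 = 0.

As a check, the Euler characteristic is 8 − 13 + 6 − 1 = 0, which agrees with 1 − 1 + 0 − 0 = 0.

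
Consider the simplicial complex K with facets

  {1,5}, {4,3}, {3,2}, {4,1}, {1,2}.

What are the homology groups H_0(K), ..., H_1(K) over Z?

Fix the vertex order 1 < 2 < 3 < 4 < 5 and write every simplex with vertices in increasing order. Then dim K = 1 and the simplices of K are:

  0-simplices (5): [1], [2], [3], [4], [5]
  1-simplices (5): [1,2], [1,4], [1,5], [2,3], [3,4]

giving chain groups C_0 ≅ Z^5, C_1 ≅ Z^5.

The boundary map ∂_1: C_1 → C_0 sends each edge [p,q] (with p < q) to q − p.
The resulting 5×5 matrix has rank 4, and its Smith normal form has invariant factors (1,1,1,1).

From H_k ≅ ker(∂_k) / im(∂_{k+1}) we obtain:

  H_0: rank C_0 − rank ∂_1 = 5 − 4 = 1, and the invariant factors of ∂_1 are all 1, so H_0 ≅ Z.
  H_1: rank ker ∂_1 − rank ∂_2 = (5 − 4) − 0 = 1, and there is no ∂_2, so H_1 ≅ Z.

H_0 ≅ Z,  H_1 ≅ Z.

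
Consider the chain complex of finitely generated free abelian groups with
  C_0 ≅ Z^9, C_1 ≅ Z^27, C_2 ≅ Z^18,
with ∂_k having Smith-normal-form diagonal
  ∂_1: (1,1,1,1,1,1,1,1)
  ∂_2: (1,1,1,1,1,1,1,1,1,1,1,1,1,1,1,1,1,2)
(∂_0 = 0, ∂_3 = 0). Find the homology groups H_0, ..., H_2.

H_0: b_0 = 9 − 0 − 8 = 1; torsion from ∂_1 factors > 1: none. So H_0 ≅ Z.
H_1: b_1 = 27 − 8 − 18 = 1; torsion from ∂_2 factors > 1: [2]. So H_1 ≅ Z ⊕ Z/2.
H_2: b_2 = 18 − 18 − 0 = 0; torsion from ∂_3 factors > 1: none. So H_2 ≅ 0.

H_0 ≅ Z,  H_1 ≅ Z ⊕ Z/2,  H_2 = 0.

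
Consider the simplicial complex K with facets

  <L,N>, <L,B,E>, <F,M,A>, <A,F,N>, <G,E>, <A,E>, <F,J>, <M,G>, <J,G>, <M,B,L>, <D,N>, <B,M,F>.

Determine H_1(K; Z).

H_1 = Z^4.

Order the vertices as A < B < D < E < F < G < J < L < M < N. Listing each simplex with vertices in this order, K has dimension 2 with simplices:

  0-simplices (10): A, B, D, E, F, G, J, L, M, N
  1-simplices (18): AE, AF, AM, AN, BE, BF, BL, BM, DN, EG, EL, FJ, FM, FN, GJ, GM, LM, LN
  2-simplices (5): AFM, AFN, BEL, BFM, BLM

Hence C_0 ≅ Z^10, C_1 ≅ Z^18, C_2 ≅ Z^5.

The boundary map ∂_1: C_1 → C_0 is given by ∂[p,q] = [q] − [p]. For instance
  ∂BE = E − B.
The 10×18 boundary matrix has rank 9 and Smith normal form diag(1,1,1,1,1,1,1,1,1).

∂_2: C_2 → C_1 acts by ∂[p,q,r] = [q,r] − [p,r] + [p,q]. For instance
  ∂AFN = FN − AN + AF,
  ∂BLM = LM − BM + BL.
As a 18×5 matrix over Z this has rank 5, with invariant factors (1,1,1,1,1).

From H_k ≅ ker(∂_k) / im(∂_{k+1}) we obtain:

  H_1: rank ker ∂_1 − rank ∂_2 = (18 − 9) − 5 = 4, and the invariant factors of ∂_2 are all 1, so H_1 ≅ Z^4.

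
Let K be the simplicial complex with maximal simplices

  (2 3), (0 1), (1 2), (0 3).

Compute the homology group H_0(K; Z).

Order the vertices as 0 < 1 < 2 < 3. Listing each simplex with vertices in this order, K has dimension 1 with simplices:

  0-simplices (4): [0], [1], [2], [3]
  1-simplices (4): [0,1], [0,3], [1,2], [2,3]

so the chain groups are C_0 ≅ Z^4, C_1 ≅ Z^4.

Boundary ∂_1: C_1 → C_0 maps an edge to its endpoints' difference, ∂[p,q] = q − p. For instance
  ∂[1,2] = [2] − [1].
The 4×4 boundary matrix has rank 3 and Smith normal form diag(1,1,1).

Computing H_k = (kernel of ∂_k) / (image of ∂_{k+1}):

  H_0: rank C_0 − rank ∂_1 = 4 − 3 = 1, and the invariant factors of ∂_1 are all 1, so H_0 ≅ Z.

H_0 = Z.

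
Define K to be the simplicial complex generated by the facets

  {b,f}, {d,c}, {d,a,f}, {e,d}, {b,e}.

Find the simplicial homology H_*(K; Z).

H_0 = Z,  H_1 = Z,  H_2 = 0.

Fix the vertex order a < b < c < d < e < f and write every simplex with vertices in increasing order. Then dim K = 2 and the simplices of K are:

  0-simplices (6): a, b, c, d, e, f
  1-simplices (7): ad, af, be, bf, cd, de, df
  2-simplices (1): adf

so the chain groups are C_0 ≅ Z^6, C_1 ≅ Z^7, C_2 ≅ Z^1.

The boundary map ∂_1: C_1 → C_0 maps an edge to its endpoints' difference, ∂[p,q] = q − p. For instance
  ∂be = e − b.
As a 6×7 matrix over Z this has rank 5, with invariant factors (1,1,1,1,1).

∂_2: C_2 → C_1 sends each 2-simplex [p,q,r] to [q,r] − [p,r] + [p,q]. For instance
  ∂adf = df − af + ad.
The 7×1 boundary matrix has rank 1 and Smith normal form diag(1).

From H_k ≅ ker(∂_k) / im(∂_{k+1}) we obtain:

  H_0: rank C_0 − rank ∂_1 = 6 − 5 = 1, and the invariant factors of ∂_1 are all 1, so H_0 = Z.
  H_1: rank ker ∂_1 − rank ∂_2 = (7 − 5) − 1 = 1, and the invariant factors of ∂_2 are all 1, so H_1 = Z.
  H_2: rank ker ∂_2 − rank ∂_3 = (1 − 1) − 0 = 0, and there is no ∂_3, so H_2 = 0.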